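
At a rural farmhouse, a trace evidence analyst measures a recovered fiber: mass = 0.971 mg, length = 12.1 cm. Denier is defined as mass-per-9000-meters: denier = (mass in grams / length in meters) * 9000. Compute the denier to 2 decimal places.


Denier calculation:
Mass in grams = 0.971 mg / 1000 = 0.000971 g
Length in meters = 12.1 cm / 100 = 0.121 m
Linear density = mass / length = 0.000971 / 0.121 = 0.00802479 g/m
Denier = (g/m) * 9000 = 0.00802479 * 9000 = 72.22

72.22


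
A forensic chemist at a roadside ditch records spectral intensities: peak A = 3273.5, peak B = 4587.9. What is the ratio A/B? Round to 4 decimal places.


Spectral peak ratio:
Peak A = 3273.5 counts
Peak B = 4587.9 counts
Ratio = 3273.5 / 4587.9 = 0.7135

0.7135


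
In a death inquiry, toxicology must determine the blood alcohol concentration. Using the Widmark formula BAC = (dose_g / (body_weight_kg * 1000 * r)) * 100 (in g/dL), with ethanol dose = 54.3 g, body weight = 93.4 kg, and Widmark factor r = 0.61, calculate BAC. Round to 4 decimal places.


Applying the Widmark formula:
BAC = (dose_g / (body_wt * 1000 * r)) * 100
Denominator = 93.4 * 1000 * 0.61 = 56974
BAC = (54.3 / 56974) * 100
BAC = 0.0953 g/dL

0.0953


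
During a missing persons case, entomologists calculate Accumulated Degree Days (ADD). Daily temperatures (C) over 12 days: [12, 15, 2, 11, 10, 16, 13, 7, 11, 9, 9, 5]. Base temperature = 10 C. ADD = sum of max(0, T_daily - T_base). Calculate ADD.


Computing ADD day by day:
Day 1: max(0, 12 - 10) = 2
Day 2: max(0, 15 - 10) = 5
Day 3: max(0, 2 - 10) = 0
Day 4: max(0, 11 - 10) = 1
Day 5: max(0, 10 - 10) = 0
Day 6: max(0, 16 - 10) = 6
Day 7: max(0, 13 - 10) = 3
Day 8: max(0, 7 - 10) = 0
Day 9: max(0, 11 - 10) = 1
Day 10: max(0, 9 - 10) = 0
Day 11: max(0, 9 - 10) = 0
Day 12: max(0, 5 - 10) = 0
Total ADD = 18

18


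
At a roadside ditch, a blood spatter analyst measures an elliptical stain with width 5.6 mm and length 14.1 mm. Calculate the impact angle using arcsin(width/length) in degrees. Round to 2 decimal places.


Blood spatter impact angle calculation:
width / length = 5.6 / 14.1 = 0.397163
angle = arcsin(0.397163)
angle = 23.40 degrees

23.40


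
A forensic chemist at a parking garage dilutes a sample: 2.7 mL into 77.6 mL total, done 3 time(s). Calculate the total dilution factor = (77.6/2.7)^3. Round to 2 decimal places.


Dilution factor calculation:
Single dilution = V_total / V_sample = 77.6 / 2.7 ≈ 28.740741
Number of dilutions = 3
Total DF = (77.6 / 2.7)^3 (full precision, rounded at the end) = 23740.72

23740.72


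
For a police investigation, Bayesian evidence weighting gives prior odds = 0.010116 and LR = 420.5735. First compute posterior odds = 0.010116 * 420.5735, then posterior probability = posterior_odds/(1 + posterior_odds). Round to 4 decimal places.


Bayesian evidence evaluation:
Posterior odds = prior_odds * LR = 0.010116 * 420.5735 = 4.254522
Posterior probability = posterior_odds / (1 + posterior_odds)
= 4.254522 / (1 + 4.254522)
= 4.254522 / 5.254522
= 0.8097

0.8097


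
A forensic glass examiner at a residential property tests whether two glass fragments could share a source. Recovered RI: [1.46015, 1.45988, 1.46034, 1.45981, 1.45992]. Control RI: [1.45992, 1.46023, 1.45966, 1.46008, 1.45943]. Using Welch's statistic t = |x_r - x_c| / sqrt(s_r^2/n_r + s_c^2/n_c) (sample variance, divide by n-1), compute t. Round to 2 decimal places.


Welch's t-criterion for glass RI comparison:
Recovered mean = sum / n_r = 7.3001 / 5 = 1.46002
Control mean = sum / n_c = 7.29932 / 5 = 1.459864
Recovered sample variance s_r^2 = 4.825e-08
Control sample variance s_c^2 = 1.0343e-07
Welch SE (unpooled) = sqrt(s_r^2/n_r + s_c^2/n_c) = sqrt(9.65e-09 + 2.0686e-08) = sqrt(3.0336e-08) = 0.000174172
|mean_r - mean_c| = 0.000156
t = 0.000156 / 0.000174172 = 0.90

0.90


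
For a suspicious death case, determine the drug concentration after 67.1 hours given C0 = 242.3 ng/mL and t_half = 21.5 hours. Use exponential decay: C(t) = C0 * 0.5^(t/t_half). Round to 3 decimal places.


Drug concentration decay:
Number of half-lives = t / t_half = 67.1 / 21.5 = 3.12093
Decay factor = 0.5^3.12093 = 0.11494933
C(t) = 242.3 * 0.11494933 = 27.852 ng/mL

27.852


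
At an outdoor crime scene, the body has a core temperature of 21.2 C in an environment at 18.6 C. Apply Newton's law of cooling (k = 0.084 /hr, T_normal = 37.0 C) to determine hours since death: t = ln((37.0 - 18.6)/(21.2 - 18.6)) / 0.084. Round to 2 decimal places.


Using Newton's law of cooling:
t = ln((T_normal - T_ambient) / (T_body - T_ambient)) / k
T_normal - T_ambient = 18.4
T_body - T_ambient = 2.6
Ratio = 7.076923
ln(ratio) = 1.956839
t = 1.956839 / 0.084 = 23.30 hours

23.30


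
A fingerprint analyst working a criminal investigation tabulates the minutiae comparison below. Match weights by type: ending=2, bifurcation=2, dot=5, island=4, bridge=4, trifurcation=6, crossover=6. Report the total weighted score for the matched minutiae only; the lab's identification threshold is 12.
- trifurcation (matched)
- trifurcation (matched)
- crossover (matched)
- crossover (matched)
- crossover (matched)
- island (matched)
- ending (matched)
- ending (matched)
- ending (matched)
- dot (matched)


Weighted minutiae match score:
  trifurcation: matched, +6 (running total 6)
  trifurcation: matched, +6 (running total 12)
  crossover: matched, +6 (running total 18)
  crossover: matched, +6 (running total 24)
  crossover: matched, +6 (running total 30)
  island: matched, +4 (running total 34)
  ending: matched, +2 (running total 36)
  ending: matched, +2 (running total 38)
  ending: matched, +2 (running total 40)
  dot: matched, +5 (running total 45)
Total score = 45
Threshold = 12; verdict = identification

45


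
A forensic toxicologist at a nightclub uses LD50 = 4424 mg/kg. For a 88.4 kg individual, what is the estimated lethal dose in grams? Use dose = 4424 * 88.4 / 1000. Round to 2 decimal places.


Lethal dose calculation:
Lethal dose = LD50 * body_weight / 1000
= 4424 * 88.4 / 1000
= 391081.6 / 1000
= 391.08 g

391.08


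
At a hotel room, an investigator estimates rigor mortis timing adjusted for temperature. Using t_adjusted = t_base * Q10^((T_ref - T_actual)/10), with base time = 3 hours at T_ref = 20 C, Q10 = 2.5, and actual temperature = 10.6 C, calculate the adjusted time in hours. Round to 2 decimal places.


Rigor mortis time adjustment:
Exponent = (T_ref - T_actual) / 10 = (20 - 10.6) / 10 = 0.94
Q10 factor = 2.5^0.94 = 2.36627
t_adjusted = 3 * 2.36627 = 7.10 hours

7.10


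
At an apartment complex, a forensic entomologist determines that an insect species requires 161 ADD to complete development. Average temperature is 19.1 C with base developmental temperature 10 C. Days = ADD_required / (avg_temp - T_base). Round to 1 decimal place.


Insect development time:
Effective temperature = avg_temp - T_base = 19.1 - 10 = 9.1 C
Days = ADD / effective_temp = 161 / 9.1 = 17.7 days

17.7


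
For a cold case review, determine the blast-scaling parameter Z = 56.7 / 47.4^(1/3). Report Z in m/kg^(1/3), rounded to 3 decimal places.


Scaled distance calculation:
W^(1/3) = 47.4^(1/3) = 3.619035
Z = R / W^(1/3) = 56.7 / 3.619035
Z = 15.667 m/kg^(1/3)

15.667


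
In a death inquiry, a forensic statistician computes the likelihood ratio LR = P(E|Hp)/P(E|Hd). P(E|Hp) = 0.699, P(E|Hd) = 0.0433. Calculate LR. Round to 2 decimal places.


Likelihood ratio calculation:
LR = P(E|Hp) / P(E|Hd)
LR = 0.699 / 0.0433
LR = 16.14

16.14


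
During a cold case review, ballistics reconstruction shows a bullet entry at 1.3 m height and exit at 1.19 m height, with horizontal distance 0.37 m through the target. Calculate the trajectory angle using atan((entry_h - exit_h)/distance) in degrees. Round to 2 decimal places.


Bullet trajectory angle:
Height difference = 1.3 - 1.19 = 0.11 m
angle = atan(0.11 / 0.37)
angle = atan(0.297297)
angle = 16.56 degrees

16.56


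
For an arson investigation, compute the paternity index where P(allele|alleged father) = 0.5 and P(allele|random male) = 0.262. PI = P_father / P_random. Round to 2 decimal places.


Paternity Index calculation:
PI = P(allele|father) / P(allele|random)
PI = 0.5 / 0.262
PI = 1.91

1.91


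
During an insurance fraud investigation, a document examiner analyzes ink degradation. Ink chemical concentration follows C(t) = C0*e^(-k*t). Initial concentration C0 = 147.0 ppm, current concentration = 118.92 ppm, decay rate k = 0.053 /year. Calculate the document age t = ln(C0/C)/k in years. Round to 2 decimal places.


Document age estimation:
C0/C = 147.0 / 118.92 = 1.236125
ln(C0/C) = 0.211981
t = 0.211981 / 0.053 = 4.00 years

4.00


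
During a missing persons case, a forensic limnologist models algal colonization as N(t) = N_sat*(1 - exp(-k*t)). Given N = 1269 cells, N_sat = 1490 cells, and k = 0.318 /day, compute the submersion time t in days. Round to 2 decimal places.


PMSI from diatom colonization curve:
N / N_sat = 1269 / 1490 = 0.851678
1 - N/N_sat = 0.148322
ln(1 - N/N_sat) = -1.90837
t = -ln(1 - N/N_sat) / k = -(-1.90837) / 0.318 = 6.00 days

6.00


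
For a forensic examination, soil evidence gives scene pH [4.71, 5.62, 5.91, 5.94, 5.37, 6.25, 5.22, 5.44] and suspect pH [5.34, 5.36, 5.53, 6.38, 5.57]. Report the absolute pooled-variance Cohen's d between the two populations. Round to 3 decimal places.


Pooled-variance Cohen's d for soil pH comparison:
Scene mean = 44.46 / 8 = 5.5575
Suspect mean = 28.18 / 5 = 5.636
Scene sample variance s_s^2 = 0.233593
Suspect sample variance s_c^2 = 0.18323
Pooled variance = ((n_s-1)*s_s^2 + (n_c-1)*s_c^2) / (n_s + n_c - 2) = 0.215279
Pooled SD = sqrt(0.215279) = 0.463982
Mean difference = -0.0785
|d| = |-0.0785| / 0.463982 = 0.169

0.169


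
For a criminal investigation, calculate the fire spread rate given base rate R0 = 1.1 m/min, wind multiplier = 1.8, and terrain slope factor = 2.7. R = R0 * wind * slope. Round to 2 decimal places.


Fire spread rate calculation:
R = R0 * wind_factor * slope_factor
= 1.1 * 1.8 * 2.7
= 1.98 * 2.7
= 5.35 m/min

5.35


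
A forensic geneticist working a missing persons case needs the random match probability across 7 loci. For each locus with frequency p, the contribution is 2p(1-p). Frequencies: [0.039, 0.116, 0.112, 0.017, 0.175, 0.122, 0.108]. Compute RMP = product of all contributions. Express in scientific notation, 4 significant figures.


Computing RMP for 7 loci:
Locus 1: 2 * 0.039 * 0.961 = 0.074958
Locus 2: 2 * 0.116 * 0.884 = 0.205088
Locus 3: 2 * 0.112 * 0.888 = 0.198912
Locus 4: 2 * 0.017 * 0.983 = 0.033422
Locus 5: 2 * 0.175 * 0.825 = 0.28875
Locus 6: 2 * 0.122 * 0.878 = 0.214232
Locus 7: 2 * 0.108 * 0.892 = 0.192672
RMP = 1.218e-06

1.218e-06


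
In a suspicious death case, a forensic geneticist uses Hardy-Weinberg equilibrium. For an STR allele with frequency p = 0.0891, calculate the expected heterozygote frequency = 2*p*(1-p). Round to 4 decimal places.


Hardy-Weinberg heterozygote frequency:
q = 1 - p = 1 - 0.0891 = 0.9109
2pq = 2 * 0.0891 * 0.9109 = 0.1623

0.1623


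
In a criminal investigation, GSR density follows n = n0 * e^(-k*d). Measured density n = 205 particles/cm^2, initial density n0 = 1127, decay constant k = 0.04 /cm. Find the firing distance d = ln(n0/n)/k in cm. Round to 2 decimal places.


GSR distance calculation:
n0/n = 1127 / 205 = 5.497561
ln(n0/n) = 1.704305
d = 1.704305 / 0.04 = 42.61 cm

42.61


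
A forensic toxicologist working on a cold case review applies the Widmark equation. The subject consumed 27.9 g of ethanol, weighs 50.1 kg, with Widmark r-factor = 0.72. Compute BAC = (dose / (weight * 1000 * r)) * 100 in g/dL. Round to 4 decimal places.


Applying the Widmark formula:
BAC = (dose_g / (body_wt * 1000 * r)) * 100
Denominator = 50.1 * 1000 * 0.72 = 36072
BAC = (27.9 / 36072) * 100
BAC = 0.0773 g/dL

0.0773


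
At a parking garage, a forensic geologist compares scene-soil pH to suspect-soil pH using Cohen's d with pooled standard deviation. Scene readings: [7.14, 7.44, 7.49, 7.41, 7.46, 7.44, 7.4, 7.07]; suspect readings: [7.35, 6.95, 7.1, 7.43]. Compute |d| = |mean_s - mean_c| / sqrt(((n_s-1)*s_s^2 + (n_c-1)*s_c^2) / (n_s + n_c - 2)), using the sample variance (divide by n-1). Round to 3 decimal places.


Pooled-variance Cohen's d for soil pH comparison:
Scene mean = 58.85 / 8 = 7.35625
Suspect mean = 28.83 / 4 = 7.2075
Scene sample variance s_s^2 = 0.02517
Suspect sample variance s_c^2 = 0.049225
Pooled variance = ((n_s-1)*s_s^2 + (n_c-1)*s_c^2) / (n_s + n_c - 2) = 0.032386
Pooled SD = sqrt(0.032386) = 0.179961
Mean difference = 0.14875
|d| = |0.14875| / 0.179961 = 0.827

0.827


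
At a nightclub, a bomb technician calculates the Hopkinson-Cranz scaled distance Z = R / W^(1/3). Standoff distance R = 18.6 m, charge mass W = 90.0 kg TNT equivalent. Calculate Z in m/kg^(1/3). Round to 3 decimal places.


Scaled distance calculation:
W^(1/3) = 90.0^(1/3) = 4.481405
Z = R / W^(1/3) = 18.6 / 4.481405
Z = 4.150 m/kg^(1/3)

4.150


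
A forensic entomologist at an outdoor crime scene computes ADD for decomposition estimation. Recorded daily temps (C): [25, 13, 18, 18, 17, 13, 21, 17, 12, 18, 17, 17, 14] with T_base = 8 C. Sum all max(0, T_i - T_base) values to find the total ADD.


Computing ADD day by day:
Day 1: max(0, 25 - 8) = 17
Day 2: max(0, 13 - 8) = 5
Day 3: max(0, 18 - 8) = 10
Day 4: max(0, 18 - 8) = 10
Day 5: max(0, 17 - 8) = 9
Day 6: max(0, 13 - 8) = 5
Day 7: max(0, 21 - 8) = 13
Day 8: max(0, 17 - 8) = 9
Day 9: max(0, 12 - 8) = 4
Day 10: max(0, 18 - 8) = 10
Day 11: max(0, 17 - 8) = 9
Day 12: max(0, 17 - 8) = 9
Day 13: max(0, 14 - 8) = 6
Total ADD = 116

116


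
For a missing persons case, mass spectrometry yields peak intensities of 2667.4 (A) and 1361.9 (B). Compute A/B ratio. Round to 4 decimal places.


Spectral peak ratio:
Peak A = 2667.4 counts
Peak B = 1361.9 counts
Ratio = 2667.4 / 1361.9 = 1.9586

1.9586


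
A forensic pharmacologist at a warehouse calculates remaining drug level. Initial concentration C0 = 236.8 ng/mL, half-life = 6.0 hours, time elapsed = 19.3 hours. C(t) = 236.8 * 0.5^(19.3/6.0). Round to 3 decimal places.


Drug concentration decay:
Number of half-lives = t / t_half = 19.3 / 6.0 = 3.216667
Decay factor = 0.5^3.216667 = 0.1075689
C(t) = 236.8 * 0.1075689 = 25.472 ng/mL

25.472


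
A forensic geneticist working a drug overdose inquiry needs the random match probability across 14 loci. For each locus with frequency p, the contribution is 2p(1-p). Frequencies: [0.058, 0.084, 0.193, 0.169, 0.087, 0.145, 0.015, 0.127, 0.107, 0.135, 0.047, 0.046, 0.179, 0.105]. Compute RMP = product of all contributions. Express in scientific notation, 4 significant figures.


Computing RMP for 14 loci:
Locus 1: 2 * 0.058 * 0.942 = 0.109272
Locus 2: 2 * 0.084 * 0.916 = 0.153888
Locus 3: 2 * 0.193 * 0.807 = 0.311502
Locus 4: 2 * 0.169 * 0.831 = 0.280878
Locus 5: 2 * 0.087 * 0.913 = 0.158862
Locus 6: 2 * 0.145 * 0.855 = 0.24795
Locus 7: 2 * 0.015 * 0.985 = 0.02955
Locus 8: 2 * 0.127 * 0.873 = 0.221742
Locus 9: 2 * 0.107 * 0.893 = 0.191102
Locus 10: 2 * 0.135 * 0.865 = 0.23355
Locus 11: 2 * 0.047 * 0.953 = 0.089582
Locus 12: 2 * 0.046 * 0.954 = 0.087768
Locus 13: 2 * 0.179 * 0.821 = 0.293918
Locus 14: 2 * 0.105 * 0.895 = 0.18795
RMP = 7.361e-12

7.361e-12


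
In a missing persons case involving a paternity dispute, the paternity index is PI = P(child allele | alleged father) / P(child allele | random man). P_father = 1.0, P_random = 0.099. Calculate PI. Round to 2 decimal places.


Paternity Index calculation:
PI = P(allele|father) / P(allele|random)
PI = 1.0 / 0.099
PI = 10.10

10.10


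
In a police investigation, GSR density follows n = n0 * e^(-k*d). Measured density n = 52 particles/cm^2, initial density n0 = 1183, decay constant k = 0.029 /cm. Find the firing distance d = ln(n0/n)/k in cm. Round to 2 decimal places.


GSR distance calculation:
n0/n = 1183 / 52 = 22.75
ln(n0/n) = 3.124565
d = 3.124565 / 0.029 = 107.74 cm

107.74


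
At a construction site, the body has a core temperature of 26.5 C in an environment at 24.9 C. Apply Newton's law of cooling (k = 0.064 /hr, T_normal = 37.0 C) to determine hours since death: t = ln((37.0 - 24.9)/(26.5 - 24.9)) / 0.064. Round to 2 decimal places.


Using Newton's law of cooling:
t = ln((T_normal - T_ambient) / (T_body - T_ambient)) / k
T_normal - T_ambient = 12.1
T_body - T_ambient = 1.6
Ratio = 7.5625
ln(ratio) = 2.023202
t = 2.023202 / 0.064 = 31.61 hours

31.61


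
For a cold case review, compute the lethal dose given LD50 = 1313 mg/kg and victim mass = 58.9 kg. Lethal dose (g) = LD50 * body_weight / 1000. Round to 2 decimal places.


Lethal dose calculation:
Lethal dose = LD50 * body_weight / 1000
= 1313 * 58.9 / 1000
= 77335.7 / 1000
= 77.34 g

77.34


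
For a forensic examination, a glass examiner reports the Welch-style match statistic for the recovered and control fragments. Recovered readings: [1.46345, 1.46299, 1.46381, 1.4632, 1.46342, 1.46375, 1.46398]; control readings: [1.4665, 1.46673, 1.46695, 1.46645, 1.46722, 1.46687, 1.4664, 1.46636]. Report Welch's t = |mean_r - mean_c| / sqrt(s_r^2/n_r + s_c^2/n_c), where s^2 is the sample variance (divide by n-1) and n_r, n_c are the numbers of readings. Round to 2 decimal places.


Welch's t-criterion for glass RI comparison:
Recovered mean = sum / n_r = 10.2446 / 7 = 1.4635143
Control mean = sum / n_c = 11.73348 / 8 = 1.466685
Recovered sample variance s_r^2 = 1.24429e-07
Control sample variance s_c^2 = 9.55714e-08
Welch SE (unpooled) = sqrt(s_r^2/n_r + s_c^2/n_c) = sqrt(1.77755e-08 + 1.19464e-08) = sqrt(2.97219e-08) = 0.0001724
|mean_r - mean_c| = 0.00317071
t = 0.00317071 / 0.0001724 = 18.39

18.39


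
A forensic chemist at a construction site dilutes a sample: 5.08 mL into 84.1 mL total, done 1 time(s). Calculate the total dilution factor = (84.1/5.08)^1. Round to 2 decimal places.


Dilution factor calculation:
Single dilution = V_total / V_sample = 84.1 / 5.08 ≈ 16.555118
Number of dilutions = 1
Total DF = (84.1 / 5.08)^1 (full precision, rounded at the end) = 16.56

16.56


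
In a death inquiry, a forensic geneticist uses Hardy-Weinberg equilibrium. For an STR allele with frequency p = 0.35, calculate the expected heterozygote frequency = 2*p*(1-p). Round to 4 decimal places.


Hardy-Weinberg heterozygote frequency:
q = 1 - p = 1 - 0.35 = 0.65
2pq = 2 * 0.35 * 0.65 = 0.4550

0.4550


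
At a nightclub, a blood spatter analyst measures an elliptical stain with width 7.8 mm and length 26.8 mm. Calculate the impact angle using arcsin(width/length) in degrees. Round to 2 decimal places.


Blood spatter impact angle calculation:
width / length = 7.8 / 26.8 = 0.291045
angle = arcsin(0.291045)
angle = 16.92 degrees

16.92


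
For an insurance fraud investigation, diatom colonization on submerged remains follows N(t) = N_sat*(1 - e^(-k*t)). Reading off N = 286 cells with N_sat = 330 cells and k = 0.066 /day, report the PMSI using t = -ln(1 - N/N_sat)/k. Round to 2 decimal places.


PMSI from diatom colonization curve:
N / N_sat = 286 / 330 = 0.866667
1 - N/N_sat = 0.133333
ln(1 - N/N_sat) = -2.014906
t = -ln(1 - N/N_sat) / k = -(-2.014906) / 0.066 = 30.53 days

30.53


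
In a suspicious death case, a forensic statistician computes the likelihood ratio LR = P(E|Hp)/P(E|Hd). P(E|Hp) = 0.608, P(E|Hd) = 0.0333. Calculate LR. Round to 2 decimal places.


Likelihood ratio calculation:
LR = P(E|Hp) / P(E|Hd)
LR = 0.608 / 0.0333
LR = 18.26

18.26


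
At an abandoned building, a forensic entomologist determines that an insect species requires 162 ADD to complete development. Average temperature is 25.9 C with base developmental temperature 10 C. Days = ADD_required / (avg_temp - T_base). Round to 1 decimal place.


Insect development time:
Effective temperature = avg_temp - T_base = 25.9 - 10 = 15.9 C
Days = ADD / effective_temp = 162 / 15.9 = 10.2 days

10.2


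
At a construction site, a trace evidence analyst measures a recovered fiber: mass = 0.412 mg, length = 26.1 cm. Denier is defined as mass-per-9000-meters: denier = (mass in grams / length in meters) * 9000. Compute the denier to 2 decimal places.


Denier calculation:
Mass in grams = 0.412 mg / 1000 = 0.000412 g
Length in meters = 26.1 cm / 100 = 0.261 m
Linear density = mass / length = 0.000412 / 0.261 = 0.00157854 g/m
Denier = (g/m) * 9000 = 0.00157854 * 9000 = 14.21

14.21


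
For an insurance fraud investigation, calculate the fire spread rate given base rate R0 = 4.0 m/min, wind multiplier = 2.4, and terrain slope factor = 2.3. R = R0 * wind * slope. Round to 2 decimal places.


Fire spread rate calculation:
R = R0 * wind_factor * slope_factor
= 4.0 * 2.4 * 2.3
= 9.6 * 2.3
= 22.08 m/min

22.08


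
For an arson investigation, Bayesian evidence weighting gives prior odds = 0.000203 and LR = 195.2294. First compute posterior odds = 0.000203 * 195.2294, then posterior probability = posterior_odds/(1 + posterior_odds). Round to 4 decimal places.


Bayesian evidence evaluation:
Posterior odds = prior_odds * LR = 0.000203 * 195.2294 = 0.03963157
Posterior probability = posterior_odds / (1 + posterior_odds)
= 0.03963157 / (1 + 0.03963157)
= 0.03963157 / 1.03963157
= 0.0381

0.0381


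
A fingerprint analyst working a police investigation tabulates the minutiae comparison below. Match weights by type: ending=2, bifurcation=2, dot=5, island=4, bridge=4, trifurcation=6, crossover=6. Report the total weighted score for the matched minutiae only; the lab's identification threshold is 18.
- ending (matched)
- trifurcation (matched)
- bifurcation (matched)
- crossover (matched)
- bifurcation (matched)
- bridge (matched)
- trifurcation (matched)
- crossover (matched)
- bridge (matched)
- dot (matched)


Weighted minutiae match score:
  ending: matched, +2 (running total 2)
  trifurcation: matched, +6 (running total 8)
  bifurcation: matched, +2 (running total 10)
  crossover: matched, +6 (running total 16)
  bifurcation: matched, +2 (running total 18)
  bridge: matched, +4 (running total 22)
  trifurcation: matched, +6 (running total 28)
  crossover: matched, +6 (running total 34)
  bridge: matched, +4 (running total 38)
  dot: matched, +5 (running total 43)
Total score = 43
Threshold = 18; verdict = identification

43


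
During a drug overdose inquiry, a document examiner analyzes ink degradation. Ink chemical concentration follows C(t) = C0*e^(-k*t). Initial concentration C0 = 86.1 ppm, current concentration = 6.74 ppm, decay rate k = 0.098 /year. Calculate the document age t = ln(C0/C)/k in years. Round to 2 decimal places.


Document age estimation:
C0/C = 86.1 / 6.74 = 12.774481
ln(C0/C) = 2.54745
t = 2.54745 / 0.098 = 25.99 years

25.99


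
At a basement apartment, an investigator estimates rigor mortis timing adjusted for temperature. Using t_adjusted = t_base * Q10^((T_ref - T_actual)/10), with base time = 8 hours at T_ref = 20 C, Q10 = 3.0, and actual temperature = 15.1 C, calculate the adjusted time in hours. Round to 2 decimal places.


Rigor mortis time adjustment:
Exponent = (T_ref - T_actual) / 10 = (20 - 15.1) / 10 = 0.49
Q10 factor = 3.0^0.49 = 1.71313
t_adjusted = 8 * 1.71313 = 13.71 hours

13.71


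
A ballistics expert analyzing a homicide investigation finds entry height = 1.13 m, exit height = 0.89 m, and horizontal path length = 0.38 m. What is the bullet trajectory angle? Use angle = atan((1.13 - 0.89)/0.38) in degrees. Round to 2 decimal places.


Bullet trajectory angle:
Height difference = 1.13 - 0.89 = 0.24 m
angle = atan(0.24 / 0.38)
angle = atan(0.631579)
angle = 32.28 degrees

32.28


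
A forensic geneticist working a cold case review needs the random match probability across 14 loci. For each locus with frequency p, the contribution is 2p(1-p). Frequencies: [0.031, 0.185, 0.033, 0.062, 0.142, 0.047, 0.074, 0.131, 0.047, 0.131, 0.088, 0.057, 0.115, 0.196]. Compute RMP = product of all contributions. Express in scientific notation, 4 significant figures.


Computing RMP for 14 loci:
Locus 1: 2 * 0.031 * 0.969 = 0.060078
Locus 2: 2 * 0.185 * 0.815 = 0.30155
Locus 3: 2 * 0.033 * 0.967 = 0.063822
Locus 4: 2 * 0.062 * 0.938 = 0.116312
Locus 5: 2 * 0.142 * 0.858 = 0.243672
Locus 6: 2 * 0.047 * 0.953 = 0.089582
Locus 7: 2 * 0.074 * 0.926 = 0.137048
Locus 8: 2 * 0.131 * 0.869 = 0.227678
Locus 9: 2 * 0.047 * 0.953 = 0.089582
Locus 10: 2 * 0.131 * 0.869 = 0.227678
Locus 11: 2 * 0.088 * 0.912 = 0.160512
Locus 12: 2 * 0.057 * 0.943 = 0.107502
Locus 13: 2 * 0.115 * 0.885 = 0.20355
Locus 14: 2 * 0.196 * 0.804 = 0.315168
RMP = 2.068e-12

2.068e-12


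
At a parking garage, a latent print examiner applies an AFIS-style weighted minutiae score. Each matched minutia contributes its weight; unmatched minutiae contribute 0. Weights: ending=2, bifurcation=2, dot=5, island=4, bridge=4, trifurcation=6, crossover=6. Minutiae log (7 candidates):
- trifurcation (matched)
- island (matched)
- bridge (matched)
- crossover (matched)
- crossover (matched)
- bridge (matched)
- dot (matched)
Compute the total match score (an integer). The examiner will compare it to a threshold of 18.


Weighted minutiae match score:
  trifurcation: matched, +6 (running total 6)
  island: matched, +4 (running total 10)
  bridge: matched, +4 (running total 14)
  crossover: matched, +6 (running total 20)
  crossover: matched, +6 (running total 26)
  bridge: matched, +4 (running total 30)
  dot: matched, +5 (running total 35)
Total score = 35
Threshold = 18; verdict = identification

35


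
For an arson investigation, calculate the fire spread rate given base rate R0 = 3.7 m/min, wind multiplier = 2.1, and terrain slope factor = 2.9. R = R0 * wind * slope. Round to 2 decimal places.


Fire spread rate calculation:
R = R0 * wind_factor * slope_factor
= 3.7 * 2.1 * 2.9
= 7.77 * 2.9
= 22.53 m/min

22.53


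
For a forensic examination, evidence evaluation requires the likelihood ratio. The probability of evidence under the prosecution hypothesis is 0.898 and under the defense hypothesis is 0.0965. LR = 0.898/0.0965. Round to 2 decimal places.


Likelihood ratio calculation:
LR = P(E|Hp) / P(E|Hd)
LR = 0.898 / 0.0965
LR = 9.31

9.31


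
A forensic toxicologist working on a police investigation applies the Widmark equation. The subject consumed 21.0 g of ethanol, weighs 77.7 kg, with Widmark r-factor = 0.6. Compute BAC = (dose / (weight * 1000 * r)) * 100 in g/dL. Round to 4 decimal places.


Applying the Widmark formula:
BAC = (dose_g / (body_wt * 1000 * r)) * 100
Denominator = 77.7 * 1000 * 0.6 = 46620
BAC = (21.0 / 46620) * 100
BAC = 0.0450 g/dL

0.0450


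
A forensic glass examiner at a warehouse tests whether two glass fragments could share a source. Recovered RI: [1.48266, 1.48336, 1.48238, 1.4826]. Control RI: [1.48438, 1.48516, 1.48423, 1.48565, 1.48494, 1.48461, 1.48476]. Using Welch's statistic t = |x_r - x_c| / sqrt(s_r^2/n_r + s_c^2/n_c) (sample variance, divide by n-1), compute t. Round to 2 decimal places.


Welch's t-criterion for glass RI comparison:
Recovered mean = sum / n_r = 5.931 / 4 = 1.48275
Control mean = sum / n_c = 10.39373 / 7 = 1.4848186
Recovered sample variance s_r^2 = 1.79867e-07
Control sample variance s_c^2 = 2.34714e-07
Welch SE (unpooled) = sqrt(s_r^2/n_r + s_c^2/n_c) = sqrt(4.49667e-08 + 3.35306e-08) = sqrt(7.84973e-08) = 0.000280174
|mean_r - mean_c| = 0.00206857
t = 0.00206857 / 0.000280174 = 7.38

7.38


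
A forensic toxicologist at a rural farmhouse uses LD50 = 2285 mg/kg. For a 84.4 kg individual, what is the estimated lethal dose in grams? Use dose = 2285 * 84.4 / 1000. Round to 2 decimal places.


Lethal dose calculation:
Lethal dose = LD50 * body_weight / 1000
= 2285 * 84.4 / 1000
= 192854 / 1000
= 192.85 g

192.85


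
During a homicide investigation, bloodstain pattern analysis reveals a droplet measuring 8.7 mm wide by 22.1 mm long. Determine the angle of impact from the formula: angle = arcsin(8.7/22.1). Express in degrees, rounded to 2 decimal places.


Blood spatter impact angle calculation:
width / length = 8.7 / 22.1 = 0.393665
angle = arcsin(0.393665)
angle = 23.18 degrees

23.18


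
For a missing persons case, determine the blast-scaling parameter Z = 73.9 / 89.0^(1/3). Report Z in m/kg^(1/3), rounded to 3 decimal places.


Scaled distance calculation:
W^(1/3) = 89.0^(1/3) = 4.464745
Z = R / W^(1/3) = 73.9 / 4.464745
Z = 16.552 m/kg^(1/3)

16.552


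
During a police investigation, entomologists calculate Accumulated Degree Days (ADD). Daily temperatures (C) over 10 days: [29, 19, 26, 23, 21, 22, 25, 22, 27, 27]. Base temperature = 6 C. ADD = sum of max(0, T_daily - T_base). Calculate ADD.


Computing ADD day by day:
Day 1: max(0, 29 - 6) = 23
Day 2: max(0, 19 - 6) = 13
Day 3: max(0, 26 - 6) = 20
Day 4: max(0, 23 - 6) = 17
Day 5: max(0, 21 - 6) = 15
Day 6: max(0, 22 - 6) = 16
Day 7: max(0, 25 - 6) = 19
Day 8: max(0, 22 - 6) = 16
Day 9: max(0, 27 - 6) = 21
Day 10: max(0, 27 - 6) = 21
Total ADD = 181

181


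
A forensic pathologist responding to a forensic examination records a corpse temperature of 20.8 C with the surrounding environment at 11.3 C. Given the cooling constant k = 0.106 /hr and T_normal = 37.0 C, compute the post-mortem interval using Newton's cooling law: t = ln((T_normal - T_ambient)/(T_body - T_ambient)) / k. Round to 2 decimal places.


Using Newton's law of cooling:
t = ln((T_normal - T_ambient) / (T_body - T_ambient)) / k
T_normal - T_ambient = 25.7
T_body - T_ambient = 9.5
Ratio = 2.705263
ln(ratio) = 0.995199
t = 0.995199 / 0.106 = 9.39 hours

9.39


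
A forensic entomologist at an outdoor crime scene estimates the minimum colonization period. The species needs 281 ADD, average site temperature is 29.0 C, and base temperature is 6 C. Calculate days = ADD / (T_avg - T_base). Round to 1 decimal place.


Insect development time:
Effective temperature = avg_temp - T_base = 29.0 - 6 = 23.0 C
Days = ADD / effective_temp = 281 / 23.0 = 12.2 days

12.2


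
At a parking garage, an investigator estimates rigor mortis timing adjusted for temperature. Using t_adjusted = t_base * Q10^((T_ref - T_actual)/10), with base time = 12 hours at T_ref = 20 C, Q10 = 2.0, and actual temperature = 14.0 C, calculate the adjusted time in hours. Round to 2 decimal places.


Rigor mortis time adjustment:
Exponent = (T_ref - T_actual) / 10 = (20 - 14.0) / 10 = 0.6
Q10 factor = 2.0^0.6 = 1.51572
t_adjusted = 12 * 1.51572 = 18.19 hours

18.19


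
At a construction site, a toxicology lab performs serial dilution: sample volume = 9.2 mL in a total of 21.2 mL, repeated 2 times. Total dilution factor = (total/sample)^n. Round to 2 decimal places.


Dilution factor calculation:
Single dilution = V_total / V_sample = 21.2 / 9.2 ≈ 2.304348
Number of dilutions = 2
Total DF = (21.2 / 9.2)^2 (full precision, rounded at the end) = 5.31

5.31


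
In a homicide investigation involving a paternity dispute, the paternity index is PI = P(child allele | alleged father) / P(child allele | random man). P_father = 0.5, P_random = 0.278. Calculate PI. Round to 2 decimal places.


Paternity Index calculation:
PI = P(allele|father) / P(allele|random)
PI = 0.5 / 0.278
PI = 1.80

1.80


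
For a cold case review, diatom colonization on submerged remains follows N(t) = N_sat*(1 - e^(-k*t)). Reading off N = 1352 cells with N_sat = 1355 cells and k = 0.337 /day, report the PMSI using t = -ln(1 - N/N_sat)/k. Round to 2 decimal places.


PMSI from diatom colonization curve:
N / N_sat = 1352 / 1355 = 0.997786
1 - N/N_sat = 0.002214
ln(1 - N/N_sat) = -6.112954
t = -ln(1 - N/N_sat) / k = -(-6.112954) / 0.337 = 18.14 days

18.14


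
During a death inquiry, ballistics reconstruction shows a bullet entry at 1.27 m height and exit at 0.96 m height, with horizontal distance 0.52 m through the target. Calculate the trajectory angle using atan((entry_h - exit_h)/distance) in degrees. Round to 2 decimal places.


Bullet trajectory angle:
Height difference = 1.27 - 0.96 = 0.31 m
angle = atan(0.31 / 0.52)
angle = atan(0.596154)
angle = 30.80 degrees

30.80


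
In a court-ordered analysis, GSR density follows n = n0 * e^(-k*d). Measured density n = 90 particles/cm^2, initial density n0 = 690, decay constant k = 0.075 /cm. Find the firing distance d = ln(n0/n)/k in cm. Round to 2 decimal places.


GSR distance calculation:
n0/n = 690 / 90 = 7.666667
ln(n0/n) = 2.036882
d = 2.036882 / 0.075 = 27.16 cm

27.16


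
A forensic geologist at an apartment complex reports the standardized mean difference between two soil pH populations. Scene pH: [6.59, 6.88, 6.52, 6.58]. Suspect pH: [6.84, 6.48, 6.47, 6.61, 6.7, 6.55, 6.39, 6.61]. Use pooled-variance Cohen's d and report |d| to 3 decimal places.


Pooled-variance Cohen's d for soil pH comparison:
Scene mean = 26.57 / 4 = 6.6425
Suspect mean = 52.65 / 8 = 6.58125
Scene sample variance s_s^2 = 0.026025
Suspect sample variance s_c^2 = 0.020413
Pooled variance = ((n_s-1)*s_s^2 + (n_c-1)*s_c^2) / (n_s + n_c - 2) = 0.022096
Pooled SD = sqrt(0.022096) = 0.148647
Mean difference = 0.06125
|d| = |0.06125| / 0.148647 = 0.412

0.412


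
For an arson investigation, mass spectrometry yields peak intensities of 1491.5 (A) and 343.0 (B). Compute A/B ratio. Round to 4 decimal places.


Spectral peak ratio:
Peak A = 1491.5 counts
Peak B = 343.0 counts
Ratio = 1491.5 / 343.0 = 4.3484

4.3484


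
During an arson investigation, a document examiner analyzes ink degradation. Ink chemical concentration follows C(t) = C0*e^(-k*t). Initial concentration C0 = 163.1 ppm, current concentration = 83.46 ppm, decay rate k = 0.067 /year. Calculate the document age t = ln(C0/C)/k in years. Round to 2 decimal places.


Document age estimation:
C0/C = 163.1 / 83.46 = 1.95423
ln(C0/C) = 0.669996
t = 0.669996 / 0.067 = 10.00 years

10.00


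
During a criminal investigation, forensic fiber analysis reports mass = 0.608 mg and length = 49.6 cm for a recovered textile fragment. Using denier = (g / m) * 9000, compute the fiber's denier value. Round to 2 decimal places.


Denier calculation:
Mass in grams = 0.608 mg / 1000 = 0.000608 g
Length in meters = 49.6 cm / 100 = 0.496 m
Linear density = mass / length = 0.000608 / 0.496 = 0.00122581 g/m
Denier = (g/m) * 9000 = 0.00122581 * 9000 = 11.03

11.03


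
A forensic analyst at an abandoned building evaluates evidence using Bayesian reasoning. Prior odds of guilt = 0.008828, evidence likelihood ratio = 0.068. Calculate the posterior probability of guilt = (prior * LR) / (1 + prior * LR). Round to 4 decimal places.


Bayesian evidence evaluation:
Posterior odds = prior_odds * LR = 0.008828 * 0.068 = 0.000600304
Posterior probability = posterior_odds / (1 + posterior_odds)
= 0.000600304 / (1 + 0.000600304)
= 0.000600304 / 1.000600304
= 0.0006

0.0006


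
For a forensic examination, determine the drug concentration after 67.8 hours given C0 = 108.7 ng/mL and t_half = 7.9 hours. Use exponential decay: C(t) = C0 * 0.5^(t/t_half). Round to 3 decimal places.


Drug concentration decay:
Number of half-lives = t / t_half = 67.8 / 7.9 = 8.582278
Decay factor = 0.5^8.582278 = 0.00260902
C(t) = 108.7 * 0.00260902 = 0.284 ng/mL

0.284


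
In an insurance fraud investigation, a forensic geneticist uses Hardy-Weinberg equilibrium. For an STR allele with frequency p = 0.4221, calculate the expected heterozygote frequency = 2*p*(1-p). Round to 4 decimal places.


Hardy-Weinberg heterozygote frequency:
q = 1 - p = 1 - 0.4221 = 0.5779
2pq = 2 * 0.4221 * 0.5779 = 0.4879

0.4879


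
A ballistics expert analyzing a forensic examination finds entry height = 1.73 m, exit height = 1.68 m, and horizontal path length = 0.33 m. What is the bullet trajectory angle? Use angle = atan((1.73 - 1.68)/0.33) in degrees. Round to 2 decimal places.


Bullet trajectory angle:
Height difference = 1.73 - 1.68 = 0.05 m
angle = atan(0.05 / 0.33)
angle = atan(0.151515)
angle = 8.62 degrees

8.62


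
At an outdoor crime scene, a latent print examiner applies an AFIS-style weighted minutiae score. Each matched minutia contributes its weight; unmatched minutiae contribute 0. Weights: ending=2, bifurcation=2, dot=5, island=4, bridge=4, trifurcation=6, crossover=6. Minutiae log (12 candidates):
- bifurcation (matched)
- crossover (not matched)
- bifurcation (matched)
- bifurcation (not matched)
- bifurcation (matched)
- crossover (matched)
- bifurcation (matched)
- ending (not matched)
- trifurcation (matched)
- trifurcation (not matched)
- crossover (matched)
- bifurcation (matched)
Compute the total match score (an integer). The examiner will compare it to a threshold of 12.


Weighted minutiae match score:
  bifurcation: matched, +2 (running total 2)
  crossover: not matched, +0
  bifurcation: matched, +2 (running total 4)
  bifurcation: not matched, +0
  bifurcation: matched, +2 (running total 6)
  crossover: matched, +6 (running total 12)
  bifurcation: matched, +2 (running total 14)
  ending: not matched, +0
  trifurcation: matched, +6 (running total 20)
  trifurcation: not matched, +0
  crossover: matched, +6 (running total 26)
  bifurcation: matched, +2 (running total 28)
Total score = 28
Threshold = 12; verdict = identification

28


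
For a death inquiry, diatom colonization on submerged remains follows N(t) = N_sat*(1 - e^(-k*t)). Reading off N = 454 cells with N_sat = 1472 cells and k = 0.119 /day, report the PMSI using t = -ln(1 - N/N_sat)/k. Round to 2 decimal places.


PMSI from diatom colonization curve:
N / N_sat = 454 / 1472 = 0.308424
1 - N/N_sat = 0.691576
ln(1 - N/N_sat) = -0.368782
t = -ln(1 - N/N_sat) / k = -(-0.368782) / 0.119 = 3.10 days

3.10


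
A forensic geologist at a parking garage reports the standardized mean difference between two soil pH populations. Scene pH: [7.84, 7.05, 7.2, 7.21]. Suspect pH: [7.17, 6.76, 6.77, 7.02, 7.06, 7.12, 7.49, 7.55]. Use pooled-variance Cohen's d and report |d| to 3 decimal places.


Pooled-variance Cohen's d for soil pH comparison:
Scene mean = 29.3 / 4 = 7.325
Suspect mean = 56.94 / 8 = 7.1175
Scene sample variance s_s^2 = 0.123233
Suspect sample variance s_c^2 = 0.084279
Pooled variance = ((n_s-1)*s_s^2 + (n_c-1)*s_c^2) / (n_s + n_c - 2) = 0.095965
Pooled SD = sqrt(0.095965) = 0.309782
Mean difference = 0.2075
|d| = |0.2075| / 0.309782 = 0.670

0.670


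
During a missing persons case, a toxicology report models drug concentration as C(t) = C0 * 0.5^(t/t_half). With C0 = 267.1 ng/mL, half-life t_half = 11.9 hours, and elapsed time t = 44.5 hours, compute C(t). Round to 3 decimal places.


Drug concentration decay:
Number of half-lives = t / t_half = 44.5 / 11.9 = 3.739496
Decay factor = 0.5^3.739496 = 0.07486857
C(t) = 267.1 * 0.07486857 = 19.997 ng/mL

19.997


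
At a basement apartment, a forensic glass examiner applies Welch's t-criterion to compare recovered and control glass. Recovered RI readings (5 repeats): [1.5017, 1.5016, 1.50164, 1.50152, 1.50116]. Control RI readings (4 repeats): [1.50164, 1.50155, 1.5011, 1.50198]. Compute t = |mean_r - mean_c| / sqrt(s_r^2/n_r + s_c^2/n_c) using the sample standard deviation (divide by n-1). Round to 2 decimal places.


Welch's t-criterion for glass RI comparison:
Recovered mean = sum / n_r = 7.50762 / 5 = 1.501524
Control mean = sum / n_c = 6.00627 / 4 = 1.5015675
Recovered sample variance s_r^2 = 4.568e-08
Control sample variance s_c^2 = 1.31425e-07
Welch SE (unpooled) = sqrt(s_r^2/n_r + s_c^2/n_c) = sqrt(9.136e-09 + 3.28562e-08) = sqrt(4.19922e-08) = 0.00020492
|mean_r - mean_c| = 4.35e-05
t = 4.35e-05 / 0.00020492 = 0.21

0.21


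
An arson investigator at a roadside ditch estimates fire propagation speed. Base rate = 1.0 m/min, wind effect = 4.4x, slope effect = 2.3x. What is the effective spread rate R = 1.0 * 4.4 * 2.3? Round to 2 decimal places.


Fire spread rate calculation:
R = R0 * wind_factor * slope_factor
= 1.0 * 4.4 * 2.3
= 4.4 * 2.3
= 10.12 m/min

10.12


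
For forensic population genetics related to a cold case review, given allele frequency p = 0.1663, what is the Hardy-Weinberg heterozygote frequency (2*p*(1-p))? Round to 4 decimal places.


Hardy-Weinberg heterozygote frequency:
q = 1 - p = 1 - 0.1663 = 0.8337
2pq = 2 * 0.1663 * 0.8337 = 0.2773

0.2773
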